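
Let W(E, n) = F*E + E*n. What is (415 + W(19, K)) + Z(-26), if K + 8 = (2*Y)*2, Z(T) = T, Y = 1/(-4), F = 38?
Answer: 940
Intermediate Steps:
Y = -¼ (Y = 1*(-¼) = -¼ ≈ -0.25000)
K = -9 (K = -8 + (2*(-¼))*2 = -8 - ½*2 = -8 - 1 = -9)
W(E, n) = 38*E + E*n
(415 + W(19, K)) + Z(-26) = (415 + 19*(38 - 9)) - 26 = (415 + 19*29) - 26 = (415 + 551) - 26 = 966 - 26 = 940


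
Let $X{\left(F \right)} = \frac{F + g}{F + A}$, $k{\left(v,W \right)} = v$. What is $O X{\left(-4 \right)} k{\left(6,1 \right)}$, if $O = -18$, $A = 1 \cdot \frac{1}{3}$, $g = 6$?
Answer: $\frac{648}{11} \approx 58.909$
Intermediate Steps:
$A = \frac{1}{3}$ ($A = 1 \cdot \frac{1}{3} = \frac{1}{3} \approx 0.33333$)
$X{\left(F \right)} = \frac{6 + F}{\frac{1}{3} + F}$ ($X{\left(F \right)} = \frac{F + 6}{F + \frac{1}{3}} = \frac{6 + F}{\frac{1}{3} + F}$)
$O X{\left(-4 \right)} k{\left(6,1 \right)} = - 18 \frac{3 \left(6 - 4\right)}{1 + 3 \left(-4\right)} 6 = - 18 \cdot 3 \frac{1}{1 - 12} \cdot 2 \cdot 6 = - 18 \cdot 3 \frac{1}{-11} \cdot 2 \cdot 6 = - 18 \cdot 3 \left(- \frac{1}{11}\right) 2 \cdot 6 = \left(-18\right) \left(- \frac{6}{11}\right) 6 = \frac{108}{11} \cdot 6 = \frac{648}{11}$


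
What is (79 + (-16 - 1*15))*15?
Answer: 720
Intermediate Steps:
(79 + (-16 - 1*15))*15 = (79 + (-16 - 15))*15 = (79 - 31)*15 = 48*15 = 720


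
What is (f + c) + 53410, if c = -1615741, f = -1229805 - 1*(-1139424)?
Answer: -1652712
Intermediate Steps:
f = -90381 (f = -1229805 + 1139424 = -90381)
(f + c) + 53410 = (-90381 - 1615741) + 53410 = -1706122 + 53410 = -1652712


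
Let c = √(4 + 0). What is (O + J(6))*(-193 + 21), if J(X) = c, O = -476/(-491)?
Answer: -250776/491 ≈ -510.75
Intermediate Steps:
O = 476/491 (O = -476*(-1/491) = 476/491 ≈ 0.96945)
c = 2 (c = √4 = 2)
J(X) = 2
(O + J(6))*(-193 + 21) = (476/491 + 2)*(-193 + 21) = (1458/491)*(-172) = -250776/491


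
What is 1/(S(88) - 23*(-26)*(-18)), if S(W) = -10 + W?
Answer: -1/10686 ≈ -9.3580e-5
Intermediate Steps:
1/(S(88) - 23*(-26)*(-18)) = 1/((-10 + 88) - 23*(-26)*(-18)) = 1/(78 + 598*(-18)) = 1/(78 - 10764) = 1/(-10686) = -1/10686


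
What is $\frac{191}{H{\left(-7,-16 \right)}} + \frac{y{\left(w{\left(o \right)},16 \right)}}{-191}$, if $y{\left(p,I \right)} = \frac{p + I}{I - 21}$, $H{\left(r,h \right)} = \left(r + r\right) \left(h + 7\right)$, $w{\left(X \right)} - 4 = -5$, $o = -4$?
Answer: $\frac{36859}{24066} \approx 1.5316$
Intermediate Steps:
$w{\left(X \right)} = -1$ ($w{\left(X \right)} = 4 - 5 = -1$)
$H{\left(r,h \right)} = 2 r \left(7 + h\right)$
$y{\left(p,I \right)} = \frac{I + p}{-21 + I}$
$\frac{191}{H{\left(-7,-16 \right)}} + \frac{y{\left(w{\left(o \right)},16 \right)}}{-191} = \frac{191}{2 \left(-7\right) \left(7 - 16\right)} + \frac{\frac{1}{-21 + 16} \left(16 - 1\right)}{-191} = \frac{191}{2 \left(-7\right) \left(-9\right)} + \frac{1}{-5} \cdot 15 \left(- \frac{1}{191}\right) = \frac{191}{126} + \left(- \frac{1}{5}\right) 15 \left(- \frac{1}{191}\right) = 191 \cdot \frac{1}{126} - - \frac{3}{191} = \frac{191}{126} + \frac{3}{191} = \frac{36859}{24066}$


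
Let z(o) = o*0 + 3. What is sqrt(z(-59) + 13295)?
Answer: sqrt(13298) ≈ 115.32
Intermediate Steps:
z(o) = 3 (z(o) = 0 + 3 = 3)
sqrt(z(-59) + 13295) = sqrt(3 + 13295) = sqrt(13298)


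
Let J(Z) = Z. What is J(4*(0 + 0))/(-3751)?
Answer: 0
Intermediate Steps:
J(4*(0 + 0))/(-3751) = (4*(0 + 0))/(-3751) = (4*0)*(-1/3751) = 0*(-1/3751) = 0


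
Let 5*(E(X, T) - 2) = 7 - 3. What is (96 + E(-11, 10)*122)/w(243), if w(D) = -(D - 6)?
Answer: -2188/1185 ≈ -1.8464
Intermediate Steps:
E(X, T) = 14/5 (E(X, T) = 2 + (7 - 3)/5 = 2 + (⅕)*4 = 2 + ⅘ = 14/5)
w(D) = 6 - D (w(D) = -(-6 + D) = 6 - D)
(96 + E(-11, 10)*122)/w(243) = (96 + (14/5)*122)/(6 - 1*243) = (96 + 1708/5)/(6 - 243) = (2188/5)/(-237) = (2188/5)*(-1/237) = -2188/1185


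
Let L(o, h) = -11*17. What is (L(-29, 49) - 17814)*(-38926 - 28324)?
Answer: 1210567250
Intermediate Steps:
L(o, h) = -187
(L(-29, 49) - 17814)*(-38926 - 28324) = (-187 - 17814)*(-38926 - 28324) = -18001*(-67250) = 1210567250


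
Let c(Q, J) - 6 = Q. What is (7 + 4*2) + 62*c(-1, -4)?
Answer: 325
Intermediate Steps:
c(Q, J) = 6 + Q
(7 + 4*2) + 62*c(-1, -4) = (7 + 4*2) + 62*(6 - 1) = (7 + 8) + 62*5 = 15 + 310 = 325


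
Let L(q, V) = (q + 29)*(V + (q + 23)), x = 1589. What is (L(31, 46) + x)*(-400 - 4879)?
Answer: -40062331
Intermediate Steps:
L(q, V) = (29 + q)*(23 + V + q) (L(q, V) = (29 + q)*(V + (23 + q)) = (29 + q)*(23 + V + q))
(L(31, 46) + x)*(-400 - 4879) = ((667 + 31² + 29*46 + 52*31 + 46*31) + 1589)*(-400 - 4879) = ((667 + 961 + 1334 + 1612 + 1426) + 1589)*(-5279) = (6000 + 1589)*(-5279) = 7589*(-5279) = -40062331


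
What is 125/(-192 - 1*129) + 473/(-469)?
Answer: -210458/150549 ≈ -1.3979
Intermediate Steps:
125/(-192 - 1*129) + 473/(-469) = 125/(-192 - 129) + 473*(-1/469) = 125/(-321) - 473/469 = 125*(-1/321) - 473/469 = -125/321 - 473/469 = -210458/150549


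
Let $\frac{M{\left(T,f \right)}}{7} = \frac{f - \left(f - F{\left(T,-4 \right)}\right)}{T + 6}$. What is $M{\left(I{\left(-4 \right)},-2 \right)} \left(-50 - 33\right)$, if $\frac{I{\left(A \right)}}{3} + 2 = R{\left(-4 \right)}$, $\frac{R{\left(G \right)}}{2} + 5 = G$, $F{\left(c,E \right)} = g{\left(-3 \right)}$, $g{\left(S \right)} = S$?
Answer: $- \frac{581}{18} \approx -32.278$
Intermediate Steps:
$F{\left(c,E \right)} = -3$
$R{\left(G \right)} = -10 + 2 G$
$I{\left(A \right)} = -60$ ($I{\left(A \right)} = -6 + 3 \left(-10 + 2 \left(-4\right)\right) = -6 + 3 \left(-10 - 8\right) = -6 + 3 \left(-18\right) = -6 - 54 = -60$)
$M{\left(T,f \right)} = - \frac{21}{6 + T}$ ($M{\left(T,f \right)} = 7 \frac{f - \left(3 + f\right)}{T + 6} = 7 \left(- \frac{3}{6 + T}\right) = - \frac{21}{6 + T}$)
$M{\left(I{\left(-4 \right)},-2 \right)} \left(-50 - 33\right) = - \frac{21}{6 - 60} \left(-50 - 33\right) = - \frac{21}{-54} \left(-83\right) = \left(-21\right) \left(- \frac{1}{54}\right) \left(-83\right) = \frac{7}{18} \left(-83\right) = - \frac{581}{18}$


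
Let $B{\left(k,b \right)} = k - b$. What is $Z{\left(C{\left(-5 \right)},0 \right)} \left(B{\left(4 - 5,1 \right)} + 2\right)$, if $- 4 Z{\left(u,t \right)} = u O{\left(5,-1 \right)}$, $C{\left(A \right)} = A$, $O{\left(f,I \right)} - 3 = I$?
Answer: $0$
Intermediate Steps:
$O{\left(f,I \right)} = 3 + I$
$Z{\left(u,t \right)} = - \frac{u}{2}$ ($Z{\left(u,t \right)} = - \frac{u \left(3 - 1\right)}{4} = - \frac{u 2}{4} = - \frac{2 u}{4} = - \frac{u}{2}$)
$Z{\left(C{\left(-5 \right)},0 \right)} \left(B{\left(4 - 5,1 \right)} + 2\right) = \left(- \frac{1}{2}\right) \left(-5\right) \left(\left(\left(4 - 5\right) - 1\right) + 2\right) = \frac{5 \left(\left(\left(4 - 5\right) - 1\right) + 2\right)}{2} = \frac{5 \left(\left(-1 - 1\right) + 2\right)}{2} = \frac{5 \left(-2 + 2\right)}{2} = \frac{5}{2} \cdot 0 = 0$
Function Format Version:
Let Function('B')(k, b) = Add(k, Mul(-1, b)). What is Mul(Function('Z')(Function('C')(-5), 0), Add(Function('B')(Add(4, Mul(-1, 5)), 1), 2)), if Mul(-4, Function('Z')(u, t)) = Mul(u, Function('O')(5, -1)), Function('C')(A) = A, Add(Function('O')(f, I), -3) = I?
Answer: 0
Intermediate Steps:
Function('O')(f, I) = Add(3, I)
Function('Z')(u, t) = Mul(Rational(-1, 2), u) (Function('Z')(u, t) = Mul(Rational(-1, 4), Mul(u, Add(3, -1))) = Mul(Rational(-1, 4), Mul(u, 2)) = Mul(Rational(-1, 4), Mul(2, u)) = Mul(Rational(-1, 2), u))
Mul(Function('Z')(Function('C')(-5), 0), Add(Function('B')(Add(4, Mul(-1, 5)), 1), 2)) = Mul(Mul(Rational(-1, 2), -5), Add(Add(Add(4, Mul(-1, 5)), Mul(-1, 1)), 2)) = Mul(Rational(5, 2), Add(Add(Add(4, -5), -1), 2)) = Mul(Rational(5, 2), Add(Add(-1, -1), 2)) = Mul(Rational(5, 2), Add(-2, 2)) = Mul(Rational(5, 2), 0) = 0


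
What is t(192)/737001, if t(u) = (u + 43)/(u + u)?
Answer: 235/283008384 ≈ 8.3036e-7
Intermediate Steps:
t(u) = (43 + u)/(2*u) (t(u) = (43 + u)/((2*u)) = (43 + u)*(1/(2*u)) = (43 + u)/(2*u))
t(192)/737001 = ((½)*(43 + 192)/192)/737001 = ((½)*(1/192)*235)*(1/737001) = (235/384)*(1/737001) = 235/283008384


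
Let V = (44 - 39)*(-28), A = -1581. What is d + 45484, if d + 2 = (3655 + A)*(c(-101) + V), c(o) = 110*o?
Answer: -23287018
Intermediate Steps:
V = -140 (V = 5*(-28) = -140)
d = -23332502 (d = -2 + (3655 - 1581)*(110*(-101) - 140) = -2 + 2074*(-11110 - 140) = -2 + 2074*(-11250) = -2 - 23332500 = -23332502)
d + 45484 = -23332502 + 45484 = -23287018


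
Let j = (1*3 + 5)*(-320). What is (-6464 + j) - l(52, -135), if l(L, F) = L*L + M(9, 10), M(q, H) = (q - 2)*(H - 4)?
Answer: -11770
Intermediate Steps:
M(q, H) = (-4 + H)*(-2 + q) (M(q, H) = (-2 + q)*(-4 + H) = (-4 + H)*(-2 + q))
j = -2560 (j = (3 + 5)*(-320) = 8*(-320) = -2560)
l(L, F) = 42 + L² (l(L, F) = L*L + (8 - 4*9 - 2*10 + 10*9) = L² + (8 - 36 - 20 + 90) = L² + 42 = 42 + L²)
(-6464 + j) - l(52, -135) = (-6464 - 2560) - (42 + 52²) = -9024 - (42 + 2704) = -9024 - 1*2746 = -9024 - 2746 = -11770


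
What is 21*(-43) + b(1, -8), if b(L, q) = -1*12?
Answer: -915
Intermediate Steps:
b(L, q) = -12
21*(-43) + b(1, -8) = 21*(-43) - 12 = -903 - 12 = -915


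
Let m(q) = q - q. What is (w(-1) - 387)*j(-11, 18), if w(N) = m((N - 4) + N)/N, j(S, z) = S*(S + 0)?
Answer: -46827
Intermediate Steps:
j(S, z) = S**2 (j(S, z) = S*S = S**2)
m(q) = 0
w(N) = 0 (w(N) = 0/N = 0)
(w(-1) - 387)*j(-11, 18) = (0 - 387)*(-11)**2 = -387*121 = -46827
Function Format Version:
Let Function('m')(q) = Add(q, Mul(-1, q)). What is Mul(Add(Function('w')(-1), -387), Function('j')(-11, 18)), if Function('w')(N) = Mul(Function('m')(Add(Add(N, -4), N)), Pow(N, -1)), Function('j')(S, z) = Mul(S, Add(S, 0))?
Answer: -46827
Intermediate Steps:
Function('j')(S, z) = Pow(S, 2) (Function('j')(S, z) = Mul(S, S) = Pow(S, 2))
Function('m')(q) = 0
Function('w')(N) = 0 (Function('w')(N) = Mul(0, Pow(N, -1)) = 0)
Mul(Add(Function('w')(-1), -387), Function('j')(-11, 18)) = Mul(Add(0, -387), Pow(-11, 2)) = Mul(-387, 121) = -46827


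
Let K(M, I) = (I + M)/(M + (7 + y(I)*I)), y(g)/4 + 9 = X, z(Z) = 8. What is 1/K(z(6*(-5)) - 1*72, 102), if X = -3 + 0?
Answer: -4953/38 ≈ -130.34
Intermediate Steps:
X = -3
y(g) = -48 (y(g) = -36 + 4*(-3) = -36 - 12 = -48)
K(M, I) = (I + M)/(7 + M - 48*I) (K(M, I) = (I + M)/(M + (7 - 48*I)) = (I + M)/(7 + M - 48*I))
1/K(z(6*(-5)) - 1*72, 102) = 1/((102 + (8 - 1*72))/(7 + (8 - 1*72) - 48*102)) = 1/((102 + (8 - 72))/(7 + (8 - 72) - 4896)) = 1/((102 - 64)/(7 - 64 - 4896)) = 1/(38/(-4953)) = 1/(-1/4953*38) = 1/(-38/4953) = -4953/38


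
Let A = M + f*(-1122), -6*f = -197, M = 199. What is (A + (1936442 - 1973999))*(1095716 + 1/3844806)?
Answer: -312578268025044109/3844806 ≈ -8.1299e+10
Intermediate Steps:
f = 197/6 (f = -1/6*(-197) = 197/6 ≈ 32.833)
A = -36640 (A = 199 + (197/6)*(-1122) = 199 - 36839 = -36640)
(A + (1936442 - 1973999))*(1095716 + 1/3844806) = (-36640 + (1936442 - 1973999))*(1095716 + 1/3844806) = (-36640 - 37557)*(1095716 + 1/3844806) = -74197*4212815451097/3844806 = -312578268025044109/3844806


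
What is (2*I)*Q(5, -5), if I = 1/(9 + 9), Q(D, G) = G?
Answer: -5/9 ≈ -0.55556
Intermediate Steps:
I = 1/18 ≈ 0.055556
(2*I)*Q(5, -5) = (2*(1/18))*(-5) = (⅑)*(-5) = -5/9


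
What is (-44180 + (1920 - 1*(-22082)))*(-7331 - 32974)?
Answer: 813274290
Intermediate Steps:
(-44180 + (1920 - 1*(-22082)))*(-7331 - 32974) = (-44180 + (1920 + 22082))*(-40305) = (-44180 + 24002)*(-40305) = -20178*(-40305) = 813274290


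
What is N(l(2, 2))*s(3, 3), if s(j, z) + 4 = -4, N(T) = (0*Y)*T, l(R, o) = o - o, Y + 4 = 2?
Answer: 0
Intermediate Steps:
Y = -2 (Y = -4 + 2 = -2)
l(R, o) = 0
N(T) = 0 (N(T) = (0*(-2))*T = 0*T = 0)
s(j, z) = -8 (s(j, z) = -4 - 4 = -8)
N(l(2, 2))*s(3, 3) = 0*(-8) = 0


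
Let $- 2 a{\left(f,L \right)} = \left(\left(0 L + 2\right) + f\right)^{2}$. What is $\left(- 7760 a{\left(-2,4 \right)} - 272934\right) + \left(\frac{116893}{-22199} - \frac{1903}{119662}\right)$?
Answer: $- \frac{725029558504155}{2656376738} \approx -2.7294 \cdot 10^{5}$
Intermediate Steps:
$a{\left(f,L \right)} = - \frac{\left(2 + f\right)^{2}}{2}$ ($a{\left(f,L \right)} = - \frac{\left(\left(0 L + 2\right) + f\right)^{2}}{2} = - \frac{\left(\left(0 + 2\right) + f\right)^{2}}{2} = - \frac{\left(2 + f\right)^{2}}{2}$)
$\left(- 7760 a{\left(-2,4 \right)} - 272934\right) + \left(\frac{116893}{-22199} - \frac{1903}{119662}\right) = \left(- 7760 \left(- \frac{\left(2 - 2\right)^{2}}{2}\right) - 272934\right) + \left(\frac{116893}{-22199} - \frac{1903}{119662}\right) = \left(- 7760 \left(- \frac{0^{2}}{2}\right) - 272934\right) + \left(116893 \left(- \frac{1}{22199}\right) - \frac{1903}{119662}\right) = \left(- 7760 \left(\left(- \frac{1}{2}\right) 0\right) - 272934\right) - \frac{14029894863}{2656376738} = \left(\left(-7760\right) 0 - 272934\right) - \frac{14029894863}{2656376738} = \left(0 - 272934\right) - \frac{14029894863}{2656376738} = -272934 - \frac{14029894863}{2656376738} = - \frac{725029558504155}{2656376738}$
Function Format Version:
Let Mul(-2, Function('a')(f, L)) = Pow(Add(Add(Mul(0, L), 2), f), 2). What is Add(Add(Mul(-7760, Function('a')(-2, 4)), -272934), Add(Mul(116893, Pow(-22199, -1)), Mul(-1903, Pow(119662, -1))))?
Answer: Rational(-725029558504155, 2656376738) ≈ -2.7294e+5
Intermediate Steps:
Function('a')(f, L) = Mul(Rational(-1, 2), Pow(Add(2, f), 2)) (Function('a')(f, L) = Mul(Rational(-1, 2), Pow(Add(Add(Mul(0, L), 2), f), 2)) = Mul(Rational(-1, 2), Pow(Add(Add(0, 2), f), 2)) = Mul(Rational(-1, 2), Pow(Add(2, f), 2)))
Add(Add(Mul(-7760, Function('a')(-2, 4)), -272934), Add(Mul(116893, Pow(-22199, -1)), Mul(-1903, Pow(119662, -1)))) = Add(Add(Mul(-7760, Mul(Rational(-1, 2), Pow(Add(2, -2), 2))), -272934), Add(Mul(116893, Pow(-22199, -1)), Mul(-1903, Pow(119662, -1)))) = Add(Add(Mul(-7760, Mul(Rational(-1, 2), Pow(0, 2))), -272934), Add(Mul(116893, Rational(-1, 22199)), Mul(-1903, Rational(1, 119662)))) = Add(Add(Mul(-7760, Mul(Rational(-1, 2), 0)), -272934), Add(Rational(-116893, 22199), Rational(-1903, 119662))) = Add(Add(Mul(-7760, 0), -272934), Rational(-14029894863, 2656376738)) = Add(Add(0, -272934), Rational(-14029894863, 2656376738)) = Add(-272934, Rational(-14029894863, 2656376738)) = Rational(-725029558504155, 2656376738)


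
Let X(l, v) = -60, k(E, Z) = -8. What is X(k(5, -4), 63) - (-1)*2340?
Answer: 2280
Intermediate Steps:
X(k(5, -4), 63) - (-1)*2340 = -60 - (-1)*2340 = -60 - 1*(-2340) = -60 + 2340 = 2280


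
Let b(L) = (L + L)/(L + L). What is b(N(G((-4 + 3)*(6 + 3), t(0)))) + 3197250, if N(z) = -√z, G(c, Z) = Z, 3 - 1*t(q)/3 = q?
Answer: 3197251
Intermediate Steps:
t(q) = 9 - 3*q
b(L) = 1 (b(L) = (2*L)/((2*L)) = (2*L)*(1/(2*L)) = 1)
b(N(G((-4 + 3)*(6 + 3), t(0)))) + 3197250 = 1 + 3197250 = 3197251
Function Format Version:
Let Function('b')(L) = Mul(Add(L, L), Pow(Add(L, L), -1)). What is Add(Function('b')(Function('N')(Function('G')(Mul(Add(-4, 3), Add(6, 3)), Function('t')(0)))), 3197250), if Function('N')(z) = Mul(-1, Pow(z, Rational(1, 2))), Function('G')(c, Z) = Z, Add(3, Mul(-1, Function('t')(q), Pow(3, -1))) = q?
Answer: 3197251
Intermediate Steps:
Function('t')(q) = Add(9, Mul(-3, q))
Function('b')(L) = 1 (Function('b')(L) = Mul(Mul(2, L), Pow(Mul(2, L), -1)) = Mul(Mul(2, L), Mul(Rational(1, 2), Pow(L, -1))) = 1)
Add(Function('b')(Function('N')(Function('G')(Mul(Add(-4, 3), Add(6, 3)), Function('t')(0)))), 3197250) = Add(1, 3197250) = 3197251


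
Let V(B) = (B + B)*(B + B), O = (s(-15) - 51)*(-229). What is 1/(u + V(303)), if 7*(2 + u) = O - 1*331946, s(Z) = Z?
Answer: 7/2253806 ≈ 3.1059e-6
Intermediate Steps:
O = 15114 (O = (-15 - 51)*(-229) = -66*(-229) = 15114)
V(B) = 4*B² (V(B) = (2*B)*(2*B) = 4*B²)
u = -316846/7 (u = -2 + (15114 - 1*331946)/7 = -2 + (15114 - 331946)/7 = -2 + (⅐)*(-316832) = -2 - 316832/7 = -316846/7 ≈ -45264.)
1/(u + V(303)) = 1/(-316846/7 + 4*303²) = 1/(-316846/7 + 4*91809) = 1/(-316846/7 + 367236) = 1/(2253806/7) = 7/2253806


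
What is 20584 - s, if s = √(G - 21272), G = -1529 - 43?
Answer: 20584 - 2*I*√5711 ≈ 20584.0 - 151.14*I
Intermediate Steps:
G = -1572
s = 2*I*√5711 (s = √(-1572 - 21272) = √(-22844) = 2*I*√5711 ≈ 151.14*I)
20584 - s = 20584 - 2*I*√5711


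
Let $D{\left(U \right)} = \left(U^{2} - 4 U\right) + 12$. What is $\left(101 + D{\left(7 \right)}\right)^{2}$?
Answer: $17956$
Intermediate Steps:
$D{\left(U \right)} = 12 + U^{2} - 4 U$
$\left(101 + D{\left(7 \right)}\right)^{2} = \left(101 + \left(12 + 7^{2} - 28\right)\right)^{2} = \left(101 + \left(12 + 49 - 28\right)\right)^{2} = \left(101 + 33\right)^{2} = 134^{2} = 17956$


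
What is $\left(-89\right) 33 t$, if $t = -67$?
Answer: $196779$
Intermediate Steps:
$\left(-89\right) 33 t = \left(-89\right) 33 \left(-67\right) = \left(-2937\right) \left(-67\right) = 196779$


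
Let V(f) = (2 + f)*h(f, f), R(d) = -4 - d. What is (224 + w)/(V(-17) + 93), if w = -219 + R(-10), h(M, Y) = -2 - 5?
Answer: 1/18 ≈ 0.055556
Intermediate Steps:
h(M, Y) = -7
w = -213 (w = -219 + (-4 - 1*(-10)) = -219 + (-4 + 10) = -219 + 6 = -213)
V(f) = -14 - 7*f (V(f) = (2 + f)*(-7) = -14 - 7*f)
(224 + w)/(V(-17) + 93) = (224 - 213)/((-14 - 7*(-17)) + 93) = 11/((-14 + 119) + 93) = 11/(105 + 93) = 11/198 = 11*(1/198) = 1/18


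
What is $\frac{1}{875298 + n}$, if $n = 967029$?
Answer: $\frac{1}{1842327} \approx 5.4279 \cdot 10^{-7}$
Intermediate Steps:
$\frac{1}{875298 + n} = \frac{1}{875298 + 967029} = \frac{1}{1842327}$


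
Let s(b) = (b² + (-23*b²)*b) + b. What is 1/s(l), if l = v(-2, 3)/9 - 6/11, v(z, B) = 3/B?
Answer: 970299/1590269 ≈ 0.61015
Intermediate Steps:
l = -43/99 (l = (3/3)/9 - 6/11 = (3*(⅓))*(⅑) - 6*1/11 = 1*(⅑) - 6/11 = ⅑ - 6/11 = -43/99 ≈ -0.43434)
s(b) = b + b² - 23*b³ (s(b) = (b² - 23*b³) + b = b + b² - 23*b³)
1/s(l) = 1/(-43*(1 - 43/99 - 23*(-43/99)²)/99) = 1/(-43*(1 - 43/99 - 23*1849/9801)/99) = 1/(-43*(1 - 43/99 - 42527/9801)/99) = 1/(-43/99*(-36983/9801)) = 1/(1590269/970299) = 970299/1590269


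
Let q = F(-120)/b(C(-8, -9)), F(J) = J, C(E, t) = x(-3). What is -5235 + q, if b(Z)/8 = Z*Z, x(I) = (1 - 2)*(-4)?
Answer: -83775/16 ≈ -5235.9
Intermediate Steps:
x(I) = 4 (x(I) = -1*(-4) = 4)
C(E, t) = 4
b(Z) = 8*Z² (b(Z) = 8*(Z*Z) = 8*Z²)
q = -15/16 (q = -120/(8*4²) = -120/(8*16) = -120/128 = -120*1/128 = -15/16 ≈ -0.93750)
-5235 + q = -5235 - 15/16 = -83775/16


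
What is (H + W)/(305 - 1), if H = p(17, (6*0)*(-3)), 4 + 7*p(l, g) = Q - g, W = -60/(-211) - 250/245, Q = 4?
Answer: -3805/1571528 ≈ -0.0024212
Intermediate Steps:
W = -7610/10339 (W = -60*(-1/211) - 250*1/245 = 60/211 - 50/49 = -7610/10339 ≈ -0.73605)
p(l, g) = -g/7 (p(l, g) = -4/7 + (4 - g)/7 = -4/7 + (4/7 - g/7) = -g/7)
H = 0 (H = -6*0*(-3)/7 = -0*(-3) = -1/7*0 = 0)
(H + W)/(305 - 1) = (0 - 7610/10339)/(305 - 1) = -7610/10339/304 = -7610/10339*1/304 = -3805/1571528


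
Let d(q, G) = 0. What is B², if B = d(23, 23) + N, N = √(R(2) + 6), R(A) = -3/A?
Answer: 9/2 ≈ 4.5000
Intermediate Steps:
N = 3*√2/2 (N = √(-3/2 + 6) = √(9/2) = 3*√2/2 ≈ 2.1213)
B = 3*√2/2 (B = 0 + 3*√2/2 = 3*√2/2 ≈ 2.1213)
B² = (3*√2/2)² = 9/2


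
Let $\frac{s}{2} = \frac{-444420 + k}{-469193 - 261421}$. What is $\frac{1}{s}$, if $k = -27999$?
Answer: $\frac{121769}{157473} \approx 0.77327$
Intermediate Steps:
$s = \frac{157473}{121769}$ ($s = 2 \frac{-444420 - 27999}{-469193 - 261421} = 2 \left(- \frac{472419}{-730614}\right) = 2 \left(\left(-472419\right) \left(- \frac{1}{730614}\right)\right) = 2 \cdot \frac{157473}{243538} = \frac{157473}{121769} \approx 1.2932$)
$\frac{1}{s} = \frac{1}{\frac{157473}{121769}} = \frac{121769}{157473}$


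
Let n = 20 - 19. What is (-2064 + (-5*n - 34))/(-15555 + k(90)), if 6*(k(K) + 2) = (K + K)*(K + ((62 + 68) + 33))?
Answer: 2103/7967 ≈ 0.26396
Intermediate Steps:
n = 1
k(K) = -2 + K*(163 + K)/3 (k(K) = -2 + ((K + K)*(K + ((62 + 68) + 33)))/6 = -2 + ((2*K)*(K + (130 + 33)))/6 = -2 + ((2*K)*(K + 163))/6 = -2 + ((2*K)*(163 + K))/6 = -2 + (2*K*(163 + K))/6 = -2 + K*(163 + K)/3)
(-2064 + (-5*n - 34))/(-15555 + k(90)) = (-2064 + (-5*1 - 34))/(-15555 + (-2 + (⅓)*90² + (163/3)*90)) = (-2064 + (-5 - 34))/(-15555 + (-2 + (⅓)*8100 + 4890)) = (-2064 - 39)/(-15555 + (-2 + 2700 + 4890)) = -2103/(-15555 + 7588) = -2103/(-7967) = -2103*(-1/7967) = 2103/7967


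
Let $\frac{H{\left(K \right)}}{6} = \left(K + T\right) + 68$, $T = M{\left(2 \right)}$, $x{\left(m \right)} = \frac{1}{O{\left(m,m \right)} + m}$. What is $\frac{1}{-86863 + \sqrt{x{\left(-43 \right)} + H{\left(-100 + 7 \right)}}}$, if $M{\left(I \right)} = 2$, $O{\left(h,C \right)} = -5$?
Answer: $- \frac{4169424}{362168683537} - \frac{20 i \sqrt{795}}{362168683537} \approx -1.1512 \cdot 10^{-5} - 1.557 \cdot 10^{-9} i$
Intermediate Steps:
$x{\left(m \right)} = \frac{1}{-5 + m}$
$T = 2$
$H{\left(K \right)} = 420 + 6 K$ ($H{\left(K \right)} = 6 \left(\left(K + 2\right) + 68\right) = 6 \left(\left(2 + K\right) + 68\right) = 6 \left(70 + K\right) = 420 + 6 K$)
$\frac{1}{-86863 + \sqrt{x{\left(-43 \right)} + H{\left(-100 + 7 \right)}}} = \frac{1}{-86863 + \sqrt{\frac{1}{-5 - 43} + \left(420 + 6 \left(-100 + 7\right)\right)}} = \frac{1}{-86863 + \sqrt{\frac{1}{-48} + \left(420 + 6 \left(-93\right)\right)}} = \frac{1}{-86863 + \sqrt{- \frac{1}{48} + \left(420 - 558\right)}} = \frac{1}{-86863 + \sqrt{- \frac{1}{48} - 138}} = \frac{1}{-86863 + \sqrt{- \frac{6625}{48}}} = \frac{1}{-86863 + \frac{5 i \sqrt{795}}{12}}$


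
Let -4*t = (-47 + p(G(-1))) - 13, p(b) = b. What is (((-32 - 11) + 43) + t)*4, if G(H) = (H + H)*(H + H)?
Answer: 56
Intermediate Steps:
G(H) = 4*H² (G(H) = (2*H)*(2*H) = 4*H²)
t = 14 (t = -((-47 + 4*(-1)²) - 13)/4 = -((-47 + 4*1) - 13)/4 = -((-47 + 4) - 13)/4 = -(-43 - 13)/4 = -¼*(-56) = 14)
(((-32 - 11) + 43) + t)*4 = (((-32 - 11) + 43) + 14)*4 = ((-43 + 43) + 14)*4 = (0 + 14)*4 = 14*4 = 56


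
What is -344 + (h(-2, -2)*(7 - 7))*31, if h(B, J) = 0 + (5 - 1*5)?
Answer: -344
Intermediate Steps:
h(B, J) = 0 (h(B, J) = 0 + (5 - 5) = 0 + 0 = 0)
-344 + (h(-2, -2)*(7 - 7))*31 = -344 + (0*(7 - 7))*31 = -344 + (0*0)*31 = -344 + 0*31 = -344 + 0 = -344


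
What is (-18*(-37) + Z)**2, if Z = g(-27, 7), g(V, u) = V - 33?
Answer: 367236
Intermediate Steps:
g(V, u) = -33 + V
Z = -60 (Z = -33 - 27 = -60)
(-18*(-37) + Z)**2 = (-18*(-37) - 60)**2 = (666 - 60)**2 = 606**2 = 367236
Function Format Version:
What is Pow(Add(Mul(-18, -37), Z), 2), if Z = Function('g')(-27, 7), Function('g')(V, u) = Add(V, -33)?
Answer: 367236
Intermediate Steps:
Function('g')(V, u) = Add(-33, V)
Z = -60 (Z = Add(-33, -27) = -60)
Pow(Add(Mul(-18, -37), Z), 2) = Pow(Add(Mul(-18, -37), -60), 2) = Pow(Add(666, -60), 2) = Pow(606, 2) = 367236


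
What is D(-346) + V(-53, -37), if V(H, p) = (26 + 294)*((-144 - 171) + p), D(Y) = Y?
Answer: -112986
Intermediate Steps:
V(H, p) = -100800 + 320*p (V(H, p) = 320*(-315 + p) = -100800 + 320*p)
D(-346) + V(-53, -37) = -346 + (-100800 + 320*(-37)) = -346 + (-100800 - 11840) = -346 - 112640 = -112986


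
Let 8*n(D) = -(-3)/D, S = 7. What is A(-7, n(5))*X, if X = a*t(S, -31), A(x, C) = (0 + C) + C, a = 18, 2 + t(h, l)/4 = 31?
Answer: 1566/5 ≈ 313.20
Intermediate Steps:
t(h, l) = 116 (t(h, l) = -8 + 4*31 = -8 + 124 = 116)
n(D) = 3/(8*D) (n(D) = (-(-3)/D)/8 = (3/D)/8 = 3/(8*D))
A(x, C) = 2*C (A(x, C) = C + C = 2*C)
X = 2088 (X = 18*116 = 2088)
A(-7, n(5))*X = (2*((3/8)/5))*2088 = (2*((3/8)*(⅕)))*2088 = (2*(3/40))*2088 = (3/20)*2088 = 1566/5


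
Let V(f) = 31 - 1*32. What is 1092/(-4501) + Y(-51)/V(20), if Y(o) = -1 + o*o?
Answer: -1671956/643 ≈ -2600.2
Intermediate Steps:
V(f) = -1 (V(f) = 31 - 32 = -1)
Y(o) = -1 + o²
1092/(-4501) + Y(-51)/V(20) = 1092/(-4501) + (-1 + (-51)²)/(-1) = 1092*(-1/4501) + (-1 + 2601)*(-1) = -156/643 + 2600*(-1) = -156/643 - 2600 = -1671956/643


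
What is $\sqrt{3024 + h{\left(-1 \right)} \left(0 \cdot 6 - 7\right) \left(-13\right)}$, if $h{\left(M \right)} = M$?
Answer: $\sqrt{2933} \approx 54.157$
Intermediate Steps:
$\sqrt{3024 + h{\left(-1 \right)} \left(0 \cdot 6 - 7\right) \left(-13\right)} = \sqrt{3024 + - (0 \cdot 6 - 7) \left(-13\right)} = \sqrt{3024 + - (0 - 7) \left(-13\right)} = \sqrt{3024 + \left(-1\right) \left(-7\right) \left(-13\right)} = \sqrt{3024 + 7 \left(-13\right)} = \sqrt{3024 - 91} = \sqrt{2933}$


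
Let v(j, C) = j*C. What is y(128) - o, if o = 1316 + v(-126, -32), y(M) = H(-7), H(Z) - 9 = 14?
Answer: -5325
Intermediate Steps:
v(j, C) = C*j
H(Z) = 23 (H(Z) = 9 + 14 = 23)
y(M) = 23
o = 5348 (o = 1316 - 32*(-126) = 1316 + 4032 = 5348)
y(128) - o = 23 - 1*5348 = 23 - 5348 = -5325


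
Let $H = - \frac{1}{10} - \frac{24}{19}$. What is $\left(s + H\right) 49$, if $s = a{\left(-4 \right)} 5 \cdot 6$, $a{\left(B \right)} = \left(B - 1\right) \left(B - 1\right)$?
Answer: $\frac{6969809}{190} \approx 36683.0$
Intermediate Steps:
$a{\left(B \right)} = \left(-1 + B\right)^{2}$ ($a{\left(B \right)} = \left(-1 + B\right) \left(-1 + B\right) = \left(-1 + B\right)^{2}$)
$s = 750$ ($s = \left(-1 - 4\right)^{2} \cdot 5 \cdot 6 = \left(-5\right)^{2} \cdot 5 \cdot 6 = 25 \cdot 5 \cdot 6 = 125 \cdot 6 = 750$)
$H = - \frac{259}{190}$ ($H = \left(-1\right) \frac{1}{10} - \frac{24}{19} = - \frac{1}{10} - \frac{24}{19} = - \frac{259}{190} \approx -1.3632$)
$\left(s + H\right) 49 = \left(750 - \frac{259}{190}\right) 49 = \frac{142241}{190} \cdot 49 = \frac{6969809}{190}$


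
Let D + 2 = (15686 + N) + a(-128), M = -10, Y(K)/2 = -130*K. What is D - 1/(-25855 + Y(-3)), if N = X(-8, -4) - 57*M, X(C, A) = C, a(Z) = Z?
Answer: 404158851/25075 ≈ 16118.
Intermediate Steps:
Y(K) = -260*K (Y(K) = 2*(-130*K) = -260*K)
N = 562 (N = -8 - 57*(-10) = -8 + 570 = 562)
D = 16118 (D = -2 + ((15686 + 562) - 128) = -2 + (16248 - 128) = -2 + 16120 = 16118)
D - 1/(-25855 + Y(-3)) = 16118 - 1/(-25855 - 260*(-3)) = 16118 - 1/(-25855 + 780) = 16118 - 1/(-25075) = 16118 - 1*(-1/25075) = 16118 + 1/25075 = 404158851/25075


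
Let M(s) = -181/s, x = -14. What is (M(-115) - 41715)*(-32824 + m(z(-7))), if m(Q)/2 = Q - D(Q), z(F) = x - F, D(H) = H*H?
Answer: 6869367008/5 ≈ 1.3739e+9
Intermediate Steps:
D(H) = H²
z(F) = -14 - F
m(Q) = -2*Q² + 2*Q (m(Q) = 2*(Q - Q²) = -2*Q² + 2*Q)
(M(-115) - 41715)*(-32824 + m(z(-7))) = (-181/(-115) - 41715)*(-32824 + 2*(-14 - 1*(-7))*(1 - (-14 - 1*(-7)))) = (-181*(-1/115) - 41715)*(-32824 + 2*(-14 + 7)*(1 - (-14 + 7))) = (181/115 - 41715)*(-32824 + 2*(-7)*(1 - 1*(-7))) = -4797044*(-32824 + 2*(-7)*(1 + 7))/115 = -4797044*(-32824 + 2*(-7)*8)/115 = -4797044*(-32824 - 112)/115 = -4797044/115*(-32936) = 6869367008/5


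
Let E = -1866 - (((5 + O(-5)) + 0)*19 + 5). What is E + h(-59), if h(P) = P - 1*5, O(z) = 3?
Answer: -2087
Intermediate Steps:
h(P) = -5 + P (h(P) = P - 5 = -5 + P)
E = -2023 (E = -1866 - (((5 + 3) + 0)*19 + 5) = -1866 - ((8 + 0)*19 + 5) = -1866 - (8*19 + 5) = -1866 - (152 + 5) = -1866 - 1*157 = -1866 - 157 = -2023)
E + h(-59) = -2023 + (-5 - 59) = -2023 - 64 = -2087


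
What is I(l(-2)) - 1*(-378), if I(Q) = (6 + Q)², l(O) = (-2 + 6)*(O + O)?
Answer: 478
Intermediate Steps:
l(O) = 8*O (l(O) = 4*(2*O) = 8*O)
I(l(-2)) - 1*(-378) = (6 + 8*(-2))² - 1*(-378) = (6 - 16)² + 378 = (-10)² + 378 = 100 + 378 = 478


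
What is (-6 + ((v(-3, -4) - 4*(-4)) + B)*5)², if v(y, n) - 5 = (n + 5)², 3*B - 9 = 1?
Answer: 131044/9 ≈ 14560.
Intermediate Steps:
B = 10/3 (B = 3 + (⅓)*1 = 3 + ⅓ = 10/3 ≈ 3.3333)
v(y, n) = 5 + (5 + n)² (v(y, n) = 5 + (n + 5)² = 5 + (5 + n)²)
(-6 + ((v(-3, -4) - 4*(-4)) + B)*5)² = (-6 + (((5 + (5 - 4)²) - 4*(-4)) + 10/3)*5)² = (-6 + (((5 + 1²) + 16) + 10/3)*5)² = (-6 + (((5 + 1) + 16) + 10/3)*5)² = (-6 + ((6 + 16) + 10/3)*5)² = (-6 + (22 + 10/3)*5)² = (-6 + (76/3)*5)² = (-6 + 380/3)² = (362/3)² = 131044/9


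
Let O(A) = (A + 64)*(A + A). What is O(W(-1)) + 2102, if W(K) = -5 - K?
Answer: 1622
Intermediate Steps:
O(A) = 2*A*(64 + A) (O(A) = (64 + A)*(2*A) = 2*A*(64 + A))
O(W(-1)) + 2102 = 2*(-5 - 1*(-1))*(64 + (-5 - 1*(-1))) + 2102 = 2*(-5 + 1)*(64 + (-5 + 1)) + 2102 = 2*(-4)*(64 - 4) + 2102 = 2*(-4)*60 + 2102 = -480 + 2102 = 1622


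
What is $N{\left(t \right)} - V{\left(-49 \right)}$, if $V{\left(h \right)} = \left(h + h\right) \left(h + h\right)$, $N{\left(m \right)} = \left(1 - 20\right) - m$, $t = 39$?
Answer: $-9662$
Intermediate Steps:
$N{\left(m \right)} = -19 - m$ ($N{\left(m \right)} = \left(1 - 20\right) - m = -19 - m$)
$V{\left(h \right)} = 4 h^{2}$ ($V{\left(h \right)} = 2 h 2 h = 4 h^{2}$)
$N{\left(t \right)} - V{\left(-49 \right)} = \left(-19 - 39\right) - 4 \left(-49\right)^{2} = \left(-19 - 39\right) - 4 \cdot 2401 = -58 - 9604 = -9662$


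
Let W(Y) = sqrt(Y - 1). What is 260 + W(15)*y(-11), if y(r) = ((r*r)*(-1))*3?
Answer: 260 - 363*sqrt(14) ≈ -1098.2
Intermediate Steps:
W(Y) = sqrt(-1 + Y)
y(r) = -3*r**2 (y(r) = (r**2*(-1))*3 = -r**2*3 = -3*r**2)
260 + W(15)*y(-11) = 260 + sqrt(-1 + 15)*(-3*(-11)**2) = 260 + sqrt(14)*(-3*121) = 260 + sqrt(14)*(-363) = 260 - 363*sqrt(14)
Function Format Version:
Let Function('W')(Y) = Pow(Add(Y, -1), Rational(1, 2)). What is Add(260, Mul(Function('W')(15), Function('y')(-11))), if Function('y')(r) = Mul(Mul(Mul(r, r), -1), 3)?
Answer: Add(260, Mul(-363, Pow(14, Rational(1, 2)))) ≈ -1098.2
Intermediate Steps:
Function('W')(Y) = Pow(Add(-1, Y), Rational(1, 2))
Function('y')(r) = Mul(-3, Pow(r, 2)) (Function('y')(r) = Mul(Mul(Pow(r, 2), -1), 3) = Mul(Mul(-1, Pow(r, 2)), 3) = Mul(-3, Pow(r, 2)))
Add(260, Mul(Function('W')(15), Function('y')(-11))) = Add(260, Mul(Pow(Add(-1, 15), Rational(1, 2)), Mul(-3, Pow(-11, 2)))) = Add(260, Mul(Pow(14, Rational(1, 2)), Mul(-3, 121))) = Add(260, Mul(Pow(14, Rational(1, 2)), -363)) = Add(260, Mul(-363, Pow(14, Rational(1, 2))))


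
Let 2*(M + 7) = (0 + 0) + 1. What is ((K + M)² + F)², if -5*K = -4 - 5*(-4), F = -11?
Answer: 69039481/10000 ≈ 6903.9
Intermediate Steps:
K = -16/5 (K = -(-4 - 5*(-4))/5 = -(-4 + 20)/5 = -⅕*16 = -16/5 ≈ -3.2000)
M = -13/2 (M = -7 + ((0 + 0) + 1)/2 = -7 + (0 + 1)/2 = -7 + (½)*1 = -7 + ½ = -13/2 ≈ -6.5000)
((K + M)² + F)² = ((-16/5 - 13/2)² - 11)² = ((-97/10)² - 11)² = (9409/100 - 11)² = (8309/100)² = 69039481/10000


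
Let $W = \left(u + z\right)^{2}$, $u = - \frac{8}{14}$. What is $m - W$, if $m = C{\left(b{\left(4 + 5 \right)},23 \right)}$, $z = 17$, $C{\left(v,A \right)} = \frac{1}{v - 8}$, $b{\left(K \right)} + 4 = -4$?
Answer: $- \frac{211649}{784} \approx -269.96$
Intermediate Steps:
$b{\left(K \right)} = -8$ ($b{\left(K \right)} = -4 - 4 = -8$)
$C{\left(v,A \right)} = \frac{1}{-8 + v}$
$u = - \frac{4}{7}$ ($u = \left(-8\right) \frac{1}{14} = - \frac{4}{7} \approx -0.57143$)
$W = \frac{13225}{49}$ ($W = \left(- \frac{4}{7} + 17\right)^{2} = \left(\frac{115}{7}\right)^{2} = \frac{13225}{49} \approx 269.9$)
$m = - \frac{1}{16}$ ($m = \frac{1}{-8 - 8} = \frac{1}{-16} = - \frac{1}{16} \approx -0.0625$)
$m - W = - \frac{1}{16} - \frac{13225}{49} = - \frac{211649}{784}$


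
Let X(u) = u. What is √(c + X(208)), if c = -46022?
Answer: I*√45814 ≈ 214.04*I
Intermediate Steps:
√(c + X(208)) = √(-46022 + 208) = √(-45814) = I*√45814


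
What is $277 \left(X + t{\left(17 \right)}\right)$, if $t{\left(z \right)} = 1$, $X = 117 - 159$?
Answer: $-11357$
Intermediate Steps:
$X = -42$ ($X = 117 - 159 = -42$)
$277 \left(X + t{\left(17 \right)}\right) = 277 \left(-42 + 1\right) = 277 \left(-41\right) = -11357$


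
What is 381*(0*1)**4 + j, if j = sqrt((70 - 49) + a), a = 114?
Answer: 3*sqrt(15) ≈ 11.619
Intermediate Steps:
j = 3*sqrt(15) (j = sqrt((70 - 49) + 114) = sqrt(21 + 114) = sqrt(135) = 3*sqrt(15) ≈ 11.619)
381*(0*1)**4 + j = 381*(0*1)**4 + 3*sqrt(15) = 381*0**4 + 3*sqrt(15) = 381*0 + 3*sqrt(15) = 0 + 3*sqrt(15) = 3*sqrt(15)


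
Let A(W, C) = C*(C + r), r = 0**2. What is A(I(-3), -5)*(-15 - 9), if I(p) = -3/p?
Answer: -600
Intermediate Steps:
r = 0
A(W, C) = C**2 (A(W, C) = C*(C + 0) = C*C = C**2)
A(I(-3), -5)*(-15 - 9) = (-5)**2*(-15 - 9) = 25*(-24) = -600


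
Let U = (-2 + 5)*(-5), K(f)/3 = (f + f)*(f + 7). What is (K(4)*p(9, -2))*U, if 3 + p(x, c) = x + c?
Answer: -15840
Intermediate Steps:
K(f) = 6*f*(7 + f) (K(f) = 3*((f + f)*(f + 7)) = 3*((2*f)*(7 + f)) = 3*(2*f*(7 + f)) = 6*f*(7 + f))
p(x, c) = -3 + c + x (p(x, c) = -3 + (x + c) = -3 + (c + x) = -3 + c + x)
U = -15 (U = 3*(-5) = -15)
(K(4)*p(9, -2))*U = ((6*4*(7 + 4))*(-3 - 2 + 9))*(-15) = ((6*4*11)*4)*(-15) = (264*4)*(-15) = 1056*(-15) = -15840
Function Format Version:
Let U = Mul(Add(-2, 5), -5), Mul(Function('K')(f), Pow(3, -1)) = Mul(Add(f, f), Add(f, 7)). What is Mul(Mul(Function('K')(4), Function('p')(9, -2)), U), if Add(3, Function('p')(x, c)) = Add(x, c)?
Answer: -15840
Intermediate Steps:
Function('K')(f) = Mul(6, f, Add(7, f)) (Function('K')(f) = Mul(3, Mul(Add(f, f), Add(f, 7))) = Mul(3, Mul(Mul(2, f), Add(7, f))) = Mul(3, Mul(2, f, Add(7, f))) = Mul(6, f, Add(7, f)))
Function('p')(x, c) = Add(-3, c, x) (Function('p')(x, c) = Add(-3, Add(x, c)) = Add(-3, Add(c, x)) = Add(-3, c, x))
U = -15 (U = Mul(3, -5) = -15)
Mul(Mul(Function('K')(4), Function('p')(9, -2)), U) = Mul(Mul(Mul(6, 4, Add(7, 4)), Add(-3, -2, 9)), -15) = Mul(Mul(Mul(6, 4, 11), 4), -15) = Mul(Mul(264, 4), -15) = Mul(1056, -15) = -15840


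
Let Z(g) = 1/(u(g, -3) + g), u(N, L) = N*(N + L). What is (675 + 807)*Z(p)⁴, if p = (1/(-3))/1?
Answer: 9723402/2401 ≈ 4049.7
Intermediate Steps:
u(N, L) = N*(L + N)
p = -⅓ (p = (1*(-⅓))*1 = -⅓*1 = -⅓ ≈ -0.33333)
Z(g) = 1/(g + g*(-3 + g)) (Z(g) = 1/(g*(-3 + g) + g) = 1/(g + g*(-3 + g)))
(675 + 807)*Z(p)⁴ = (675 + 807)*(1/((-⅓)*(-2 - ⅓)))⁴ = 1482*(-3/(-7/3))⁴ = 1482*(-3*(-3/7))⁴ = 1482*(9/7)⁴ = 1482*(6561/2401) = 9723402/2401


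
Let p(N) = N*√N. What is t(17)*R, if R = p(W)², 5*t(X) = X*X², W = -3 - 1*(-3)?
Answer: 0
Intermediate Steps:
W = 0 (W = -3 + 3 = 0)
p(N) = N^(3/2)
t(X) = X³/5 (t(X) = (X*X²)/5 = X³/5)
R = 0 (R = (0^(3/2))² = 0² = 0)
t(17)*R = ((⅕)*17³)*0 = ((⅕)*4913)*0 = (4913/5)*0 = 0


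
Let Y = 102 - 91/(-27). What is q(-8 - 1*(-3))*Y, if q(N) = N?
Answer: -14225/27 ≈ -526.85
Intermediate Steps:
Y = 2845/27 (Y = 102 - 91*(-1/27) = 102 + 91/27 = 2845/27 ≈ 105.37)
q(-8 - 1*(-3))*Y = (-8 - 1*(-3))*(2845/27) = (-8 + 3)*(2845/27) = -5*2845/27 = -14225/27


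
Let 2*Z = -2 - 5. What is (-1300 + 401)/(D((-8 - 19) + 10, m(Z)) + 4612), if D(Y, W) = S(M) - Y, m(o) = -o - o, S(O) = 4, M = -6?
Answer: -899/4633 ≈ -0.19404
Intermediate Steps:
Z = -7/2 (Z = (-2 - 5)/2 = (½)*(-7) = -7/2 ≈ -3.5000)
m(o) = -2*o
D(Y, W) = 4 - Y
(-1300 + 401)/(D((-8 - 19) + 10, m(Z)) + 4612) = (-1300 + 401)/((4 - ((-8 - 19) + 10)) + 4612) = -899/((4 - (-27 + 10)) + 4612) = -899/((4 - 1*(-17)) + 4612) = -899/((4 + 17) + 4612) = -899/(21 + 4612) = -899/4633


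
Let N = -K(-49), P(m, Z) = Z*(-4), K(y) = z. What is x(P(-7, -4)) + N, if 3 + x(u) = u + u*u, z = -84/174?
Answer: 7815/29 ≈ 269.48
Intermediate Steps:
z = -14/29 (z = -84*1/174 = -14/29 ≈ -0.48276)
K(y) = -14/29
P(m, Z) = -4*Z
N = 14/29 (N = -1*(-14/29) = 14/29 ≈ 0.48276)
x(u) = -3 + u + u² (x(u) = -3 + (u + u*u) = -3 + (u + u²) = -3 + u + u²)
x(P(-7, -4)) + N = (-3 - 4*(-4) + (-4*(-4))²) + 14/29 = (-3 + 16 + 16²) + 14/29 = (-3 + 16 + 256) + 14/29 = 269 + 14/29 = 7815/29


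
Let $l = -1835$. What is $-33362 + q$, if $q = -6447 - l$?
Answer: $-37974$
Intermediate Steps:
$q = -4612$ ($q = -6447 - -1835 = -6447 + 1835 = -4612$)
$-33362 + q = -33362 - 4612 = -37974$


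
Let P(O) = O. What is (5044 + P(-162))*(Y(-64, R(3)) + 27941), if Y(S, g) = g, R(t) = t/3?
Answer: 136412844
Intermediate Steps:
R(t) = t/3 (R(t) = t*(1/3) = t/3)
(5044 + P(-162))*(Y(-64, R(3)) + 27941) = (5044 - 162)*((1/3)*3 + 27941) = 4882*(1 + 27941) = 4882*27942 = 136412844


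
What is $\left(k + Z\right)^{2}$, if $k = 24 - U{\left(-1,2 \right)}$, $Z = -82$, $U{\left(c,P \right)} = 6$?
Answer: $4096$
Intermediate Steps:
$k = 18$ ($k = 24 - 6 = 18$)
$\left(k + Z\right)^{2} = \left(18 - 82\right)^{2} = \left(-64\right)^{2} = 4096$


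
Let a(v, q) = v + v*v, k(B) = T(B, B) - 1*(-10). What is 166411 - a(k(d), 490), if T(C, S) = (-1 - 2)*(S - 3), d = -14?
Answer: 162629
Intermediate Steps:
T(C, S) = 9 - 3*S (T(C, S) = -3*(-3 + S) = 9 - 3*S)
k(B) = 19 - 3*B (k(B) = (9 - 3*B) - 1*(-10) = (9 - 3*B) + 10 = 19 - 3*B)
a(v, q) = v + v**2
166411 - a(k(d), 490) = 166411 - (19 - 3*(-14))*(1 + (19 - 3*(-14))) = 166411 - (19 + 42)*(1 + (19 + 42)) = 166411 - 61*(1 + 61) = 166411 - 61*62 = 166411 - 1*3782 = 166411 - 3782 = 162629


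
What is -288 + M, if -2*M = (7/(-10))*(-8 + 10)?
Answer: -2873/10 ≈ -287.30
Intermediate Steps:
M = 7/10 (M = -7/(-10)*(-8 + 10)/2 = -7*(-1/10)*2/2 = -(-7)*2/20 = -1/2*(-7/5) = 7/10 ≈ 0.70000)
-288 + M = -288 + 7/10 = -2873/10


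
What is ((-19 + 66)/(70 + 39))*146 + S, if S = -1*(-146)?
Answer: 22776/109 ≈ 208.95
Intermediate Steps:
S = 146
((-19 + 66)/(70 + 39))*146 + S = ((-19 + 66)/(70 + 39))*146 + 146 = (47/109)*146 + 146 = 6862/109 + 146 = 22776/109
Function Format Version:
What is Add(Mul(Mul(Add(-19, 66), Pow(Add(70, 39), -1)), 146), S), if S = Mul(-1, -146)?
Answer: Rational(22776, 109) ≈ 208.95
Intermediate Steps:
S = 146
Add(Mul(Mul(Add(-19, 66), Pow(Add(70, 39), -1)), 146), S) = Add(Mul(Mul(Add(-19, 66), Pow(Add(70, 39), -1)), 146), 146) = Add(Mul(Mul(47, Pow(109, -1)), 146), 146) = Add(Mul(Mul(47, Rational(1, 109)), 146), 146) = Add(Mul(Rational(47, 109), 146), 146) = Add(Rational(6862, 109), 146) = Rational(22776, 109)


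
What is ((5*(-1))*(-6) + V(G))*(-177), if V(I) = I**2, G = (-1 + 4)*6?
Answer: -62658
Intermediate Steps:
G = 18 (G = 3*6 = 18)
((5*(-1))*(-6) + V(G))*(-177) = ((5*(-1))*(-6) + 18**2)*(-177) = (-5*(-6) + 324)*(-177) = (30 + 324)*(-177) = 354*(-177) = -62658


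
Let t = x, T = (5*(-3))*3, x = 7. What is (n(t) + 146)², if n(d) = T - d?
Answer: 8836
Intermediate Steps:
T = -45 (T = -15*3 = -45)
t = 7
n(d) = -45 - d
(n(t) + 146)² = ((-45 - 1*7) + 146)² = ((-45 - 7) + 146)² = (-52 + 146)² = 94² = 8836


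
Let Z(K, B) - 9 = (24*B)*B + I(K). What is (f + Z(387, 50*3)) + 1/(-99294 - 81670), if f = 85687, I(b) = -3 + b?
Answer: 113297941119/180964 ≈ 6.2608e+5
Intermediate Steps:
Z(K, B) = 6 + K + 24*B² (Z(K, B) = 9 + ((24*B)*B + (-3 + K)) = 9 + (24*B² + (-3 + K)) = 9 + (-3 + K + 24*B²) = 6 + K + 24*B²)
(f + Z(387, 50*3)) + 1/(-99294 - 81670) = (85687 + (6 + 387 + 24*(50*3)²)) + 1/(-99294 - 81670) = (85687 + (6 + 387 + 24*150²)) + 1/(-180964) = (85687 + (6 + 387 + 24*22500)) - 1/180964 = (85687 + (6 + 387 + 540000)) - 1/180964 = (85687 + 540393) - 1/180964 = 626080 - 1/180964 = 113297941119/180964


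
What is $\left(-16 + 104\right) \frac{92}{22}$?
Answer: $368$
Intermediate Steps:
$\left(-16 + 104\right) \frac{92}{22} = 88 \cdot 92 \cdot \frac{1}{22} = 88 \cdot \frac{46}{11} = 368$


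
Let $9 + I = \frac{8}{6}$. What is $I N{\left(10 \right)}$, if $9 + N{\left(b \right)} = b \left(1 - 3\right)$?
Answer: $\frac{667}{3} \approx 222.33$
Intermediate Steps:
$I = - \frac{23}{3}$ ($I = -9 + \frac{8}{6} = -9 + 8 \cdot \frac{1}{6} = -9 + \frac{4}{3} = - \frac{23}{3} \approx -7.6667$)
$N{\left(b \right)} = -9 - 2 b$ ($N{\left(b \right)} = -9 + b \left(1 - 3\right) = -9 + b \left(-2\right) = -9 - 2 b$)
$I N{\left(10 \right)} = - \frac{23 \left(-9 - 20\right)}{3} = \left(- \frac{23}{3}\right) \left(-29\right) = \frac{667}{3}$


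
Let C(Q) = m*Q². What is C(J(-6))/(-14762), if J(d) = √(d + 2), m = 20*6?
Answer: 240/7381 ≈ 0.032516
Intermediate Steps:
m = 120
J(d) = √(2 + d)
C(Q) = 120*Q²
C(J(-6))/(-14762) = (120*(√(2 - 6))²)/(-14762) = (120*(√(-4))²)*(-1/14762) = (120*(2*I)²)*(-1/14762) = (120*(-4))*(-1/14762) = -480*(-1/14762) = 240/7381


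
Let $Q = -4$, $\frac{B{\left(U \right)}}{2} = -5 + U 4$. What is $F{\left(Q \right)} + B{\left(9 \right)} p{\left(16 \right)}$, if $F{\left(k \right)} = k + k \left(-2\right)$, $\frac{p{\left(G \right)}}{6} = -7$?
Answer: $-2600$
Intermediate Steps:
$B{\left(U \right)} = -10 + 8 U$ ($B{\left(U \right)} = 2 \left(-5 + U 4\right) = 2 \left(-5 + 4 U\right) = -10 + 8 U$)
$p{\left(G \right)} = -42$ ($p{\left(G \right)} = 6 \left(-7\right) = -42$)
$F{\left(k \right)} = - k$ ($F{\left(k \right)} = k - 2 k = - k$)
$F{\left(Q \right)} + B{\left(9 \right)} p{\left(16 \right)} = \left(-1\right) \left(-4\right) + \left(-10 + 8 \cdot 9\right) \left(-42\right) = 4 + \left(-10 + 72\right) \left(-42\right) = 4 + 62 \left(-42\right) = 4 - 2604 = -2600$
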